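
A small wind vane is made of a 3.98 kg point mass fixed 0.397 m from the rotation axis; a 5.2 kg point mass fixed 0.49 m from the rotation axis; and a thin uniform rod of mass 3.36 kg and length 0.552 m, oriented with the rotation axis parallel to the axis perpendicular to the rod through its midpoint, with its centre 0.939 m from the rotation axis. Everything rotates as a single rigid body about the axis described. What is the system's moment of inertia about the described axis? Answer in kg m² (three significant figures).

Point mass: I_cm = 0; centre at d = 0.397 m, so I = I_cm + Md² gives I = 0 + (3.98)(0.397)² = 0.62728 kg m².
Point mass: I_cm = 0; centre at d = 0.49 m, so I = I_cm + Md² gives I = 0 + (5.2)(0.49)² = 1.2485 kg m².
Thin rod: I_cm = (1/12)ML² = (1/12)(3.36)(0.552)² = 0.085317 kg m²; centre at d = 0.939 m, so I = I_cm + Md² gives I = 0.085317 + (3.36)(0.939)² = 3.0479 kg m².
Total I = 0.62728 + 1.2485 + 3.0479 = 4.9237 kg m².

4.92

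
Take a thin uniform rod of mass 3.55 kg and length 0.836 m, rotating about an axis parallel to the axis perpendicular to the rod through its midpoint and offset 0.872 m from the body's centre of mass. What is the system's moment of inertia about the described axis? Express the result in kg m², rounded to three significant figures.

2.91

I_cm = (1/12)ML² = (1/12)(3.55)(0.836)² = 0.20676 kg m²; centre at d = 0.872 m, so the parallel axis theorem gives I = 0.20676 + (3.55)(0.872)² = 2.9061 kg m².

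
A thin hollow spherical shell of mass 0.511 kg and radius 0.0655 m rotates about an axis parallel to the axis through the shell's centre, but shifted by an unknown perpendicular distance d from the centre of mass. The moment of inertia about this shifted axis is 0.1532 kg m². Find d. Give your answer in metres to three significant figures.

0.545

About the centre-of-mass axis, I_cm = (2/3)MR² = (2/3)(0.511)(0.0655)² = 0.0014615 kg m².
Parallel axis theorem: I = I_cm + Md², so Md² = 0.1532 − 0.0014615 = 0.15174 kg m².
d = √(0.15174 / 0.511) = 0.54493 m.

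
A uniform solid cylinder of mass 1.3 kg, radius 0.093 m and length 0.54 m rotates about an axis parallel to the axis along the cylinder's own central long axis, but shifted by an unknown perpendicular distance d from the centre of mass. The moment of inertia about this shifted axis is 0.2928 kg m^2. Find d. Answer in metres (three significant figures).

0.470

About the centre-of-mass axis, I_cm = (1/2)MR² = (1/2)(1.3)(0.093)² = 0.0056219 kg m^2.
Parallel axis theorem: I = I_cm + Md², so Md² = 0.2928 − 0.0056219 = 0.28718 kg m^2.
d = √(0.28718 / 1.3) = 0.47001 m.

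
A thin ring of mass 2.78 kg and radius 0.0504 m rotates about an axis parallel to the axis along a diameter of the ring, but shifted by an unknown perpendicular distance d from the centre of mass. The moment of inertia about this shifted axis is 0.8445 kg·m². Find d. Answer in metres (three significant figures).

About the centre-of-mass axis, I_cm = (1/2)MR² = (1/2)(2.78)(0.0504)² = 0.0035308 kg·m².
Parallel axis theorem: I = I_cm + Md², so Md² = 0.8445 − 0.0035308 = 0.84097 kg·m².
d = √(0.84097 / 2.78) = 0.55001 m.

0.550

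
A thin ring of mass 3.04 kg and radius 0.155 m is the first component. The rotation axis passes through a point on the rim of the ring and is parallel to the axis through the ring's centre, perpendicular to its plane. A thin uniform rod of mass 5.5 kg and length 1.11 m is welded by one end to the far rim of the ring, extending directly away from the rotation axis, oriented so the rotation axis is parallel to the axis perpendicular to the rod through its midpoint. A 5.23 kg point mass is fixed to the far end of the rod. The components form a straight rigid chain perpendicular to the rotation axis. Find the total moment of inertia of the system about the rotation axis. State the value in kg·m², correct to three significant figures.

Thin ring: I_cm = MR² = (3.04)(0.155)² = 0.073036 kg·m²; centre at d = 0.155 m, so the parallel axis theorem gives I = 0.073036 + (3.04)(0.155)² = 0.14607 kg·m².
Thin rod: I_cm = (1/12)ML² = (1/12)(5.5)(1.11)² = 0.56471 kg·m²; centre at d = 0.155 + 0.155 + 0.555 = 0.865 m, so the parallel axis theorem gives I = 0.56471 + (5.5)(0.865)² = 4.6799 kg·m².
Point mass: I_cm = 0; centre at d = 0.155 + 0.155 + 0.555 + 0.555 = 1.42 m, so the parallel axis theorem gives I = 0 + (5.23)(1.42)² = 10.546 kg·m².
Total I = 0.14607 + 4.6799 + 10.546 = 15.372 kg·m².

15.4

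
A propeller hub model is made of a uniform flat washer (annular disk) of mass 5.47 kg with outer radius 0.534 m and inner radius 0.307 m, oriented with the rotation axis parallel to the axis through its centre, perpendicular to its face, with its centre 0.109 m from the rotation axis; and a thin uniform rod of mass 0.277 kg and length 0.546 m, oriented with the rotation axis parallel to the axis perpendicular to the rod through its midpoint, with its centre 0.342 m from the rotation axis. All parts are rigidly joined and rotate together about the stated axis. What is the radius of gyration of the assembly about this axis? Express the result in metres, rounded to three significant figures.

Annular disk: I_cm = (1/2)M(R²+r²) = (1/2)(5.47)[(0.534)² + (0.307)²] = 1.0377 kg·m²; centre at d = 0.109 m, so the parallel axis theorem gives I = 1.0377 + (5.47)(0.109)² = 1.1027 kg·m².
Thin rod: I_cm = (1/12)ML² = (1/12)(0.277)(0.546)² = 0.0068815 kg·m²; centre at d = 0.342 m, so the parallel axis theorem gives I = 0.0068815 + (0.277)(0.342)² = 0.039281 kg·m².
Total I = 1.1419 kg·m²; total mass M = 5.747 kg.
k = √(I/M) = √(1.1419/5.747) = 0.44576 m.

0.446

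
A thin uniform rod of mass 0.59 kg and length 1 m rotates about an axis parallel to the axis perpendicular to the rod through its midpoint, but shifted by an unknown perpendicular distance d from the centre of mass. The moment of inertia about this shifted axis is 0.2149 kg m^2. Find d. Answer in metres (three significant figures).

0.530

About the centre-of-mass axis, I_cm = (1/12)ML² = (1/12)(0.59)(1)² = 0.049167 kg m^2.
Parallel axis theorem: I = I_cm + Md², so Md² = 0.2149 − 0.049167 = 0.16573 kg m^2.
d = √(0.16573 / 0.59) = 0.53 m.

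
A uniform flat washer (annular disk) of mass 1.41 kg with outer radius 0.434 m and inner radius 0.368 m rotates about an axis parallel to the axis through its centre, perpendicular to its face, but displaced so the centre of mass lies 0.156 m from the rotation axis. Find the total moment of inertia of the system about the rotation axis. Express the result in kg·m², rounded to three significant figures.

0.263

I_cm = (1/2)M(R²+r²) = (1/2)(1.41)[(0.434)² + (0.368)²] = 0.22826 kg·m²; centre at d = 0.156 m, so I = I_cm + Md² gives I = 0.22826 + (1.41)(0.156)² = 0.26258 kg·m².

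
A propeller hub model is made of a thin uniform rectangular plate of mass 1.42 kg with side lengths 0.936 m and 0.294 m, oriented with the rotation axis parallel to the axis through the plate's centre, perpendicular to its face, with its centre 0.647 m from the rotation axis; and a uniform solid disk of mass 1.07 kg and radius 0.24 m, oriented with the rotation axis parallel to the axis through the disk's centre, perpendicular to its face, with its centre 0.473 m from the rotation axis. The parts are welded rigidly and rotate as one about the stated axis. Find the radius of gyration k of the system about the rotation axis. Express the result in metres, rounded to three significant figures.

Rectangular plate: I_cm = (1/12)M(a²+b²) = (1/12)(1.42)[(0.936)² + (0.294)²] = 0.1139 kg m²; centre at d = 0.647 m, so I = I_cm + Md² gives I = 0.1139 + (1.42)(0.647)² = 0.70832 kg m².
Solid disk: I_cm = (1/2)MR² = (1/2)(1.07)(0.24)² = 0.030816 kg m²; centre at d = 0.473 m, so I = I_cm + Md² gives I = 0.030816 + (1.07)(0.473)² = 0.27021 kg m².
Total I = 0.97853 kg m²; total mass M = 2.49 kg.
k = √(I/M) = √(0.97853/2.49) = 0.62688 m.

0.627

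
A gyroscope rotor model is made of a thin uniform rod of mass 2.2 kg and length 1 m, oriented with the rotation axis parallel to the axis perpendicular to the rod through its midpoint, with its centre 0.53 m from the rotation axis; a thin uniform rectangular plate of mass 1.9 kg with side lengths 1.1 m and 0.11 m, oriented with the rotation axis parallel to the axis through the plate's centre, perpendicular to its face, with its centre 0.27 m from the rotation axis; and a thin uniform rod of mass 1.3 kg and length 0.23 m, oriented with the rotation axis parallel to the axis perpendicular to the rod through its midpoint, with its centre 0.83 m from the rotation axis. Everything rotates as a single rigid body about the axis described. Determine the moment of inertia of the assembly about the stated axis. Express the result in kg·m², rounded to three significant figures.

2.03

Thin rod: I_cm = (1/12)ML² = (1/12)(2.2)(1)² = 0.18333 kg·m²; centre at d = 0.53 m, so the parallel axis theorem gives I = 0.18333 + (2.2)(0.53)² = 0.80131 kg·m².
Rectangular plate: I_cm = (1/12)M(a²+b²) = (1/12)(1.9)[(1.1)² + (0.11)²] = 0.1935 kg·m²; centre at d = 0.27 m, so the parallel axis theorem gives I = 0.1935 + (1.9)(0.27)² = 0.33201 kg·m².
Thin rod: I_cm = (1/12)ML² = (1/12)(1.3)(0.23)² = 0.0057308 kg·m²; centre at d = 0.83 m, so the parallel axis theorem gives I = 0.0057308 + (1.3)(0.83)² = 0.9013 kg·m².
Total I = 0.80131 + 0.33201 + 0.9013 = 2.0346 kg·m².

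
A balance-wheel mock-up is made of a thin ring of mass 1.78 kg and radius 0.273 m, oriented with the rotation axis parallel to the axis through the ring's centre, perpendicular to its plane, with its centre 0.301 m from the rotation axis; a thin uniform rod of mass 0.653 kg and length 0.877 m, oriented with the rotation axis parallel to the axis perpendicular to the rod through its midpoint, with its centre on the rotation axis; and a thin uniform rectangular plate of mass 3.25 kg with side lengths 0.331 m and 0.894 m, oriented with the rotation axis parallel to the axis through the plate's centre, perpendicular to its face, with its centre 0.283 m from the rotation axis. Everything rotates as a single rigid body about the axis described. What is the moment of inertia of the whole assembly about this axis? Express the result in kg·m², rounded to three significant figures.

0.842

Thin ring: I_cm = MR² = (1.78)(0.273)² = 0.13266 kg·m²; centre at d = 0.301 m, so the parallel axis theorem gives I = 0.13266 + (1.78)(0.301)² = 0.29393 kg·m².
Thin rod: I_cm = (1/12)ML² = (1/12)(0.653)(0.877)² = 0.041853 kg·m²; axis through the centre, so I = 0.041853 kg·m².
Rectangular plate: I_cm = (1/12)M(a²+b²) = (1/12)(3.25)[(0.331)² + (0.894)²] = 0.24613 kg·m²; centre at d = 0.283 m, so the parallel axis theorem gives I = 0.24613 + (3.25)(0.283)² = 0.50642 kg·m².
Total I = 0.29393 + 0.041853 + 0.50642 = 0.84221 kg·m².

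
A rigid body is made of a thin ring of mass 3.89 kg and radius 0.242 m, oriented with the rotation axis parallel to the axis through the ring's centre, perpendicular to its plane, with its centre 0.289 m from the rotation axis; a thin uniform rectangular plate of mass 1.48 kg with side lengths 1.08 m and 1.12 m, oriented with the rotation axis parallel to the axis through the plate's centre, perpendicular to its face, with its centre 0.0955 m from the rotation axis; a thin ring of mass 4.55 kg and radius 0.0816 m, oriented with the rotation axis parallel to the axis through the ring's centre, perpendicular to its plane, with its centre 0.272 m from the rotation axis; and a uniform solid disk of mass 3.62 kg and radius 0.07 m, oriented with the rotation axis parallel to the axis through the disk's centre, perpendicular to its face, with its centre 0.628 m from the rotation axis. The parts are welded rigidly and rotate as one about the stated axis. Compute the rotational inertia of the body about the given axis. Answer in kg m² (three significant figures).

2.67

Thin ring: I_cm = MR² = (3.89)(0.242)² = 0.22781 kg m²; centre at d = 0.289 m, so I = I_cm + Md² gives I = 0.22781 + (3.89)(0.289)² = 0.55271 kg m².
Rectangular plate: I_cm = (1/12)M(a²+b²) = (1/12)(1.48)[(1.08)² + (1.12)²] = 0.29857 kg m²; centre at d = 0.0955 m, so I = I_cm + Md² gives I = 0.29857 + (1.48)(0.0955)² = 0.31206 kg m².
Thin ring: I_cm = MR² = (4.55)(0.0816)² = 0.030296 kg m²; centre at d = 0.272 m, so I = I_cm + Md² gives I = 0.030296 + (4.55)(0.272)² = 0.36692 kg m².
Solid disk: I_cm = (1/2)MR² = (1/2)(3.62)(0.07)² = 0.008869 kg m²; centre at d = 0.628 m, so I = I_cm + Md² gives I = 0.008869 + (3.62)(0.628)² = 1.4365 kg m².
Total I = 0.55271 + 0.31206 + 0.36692 + 1.4365 = 2.6682 kg m².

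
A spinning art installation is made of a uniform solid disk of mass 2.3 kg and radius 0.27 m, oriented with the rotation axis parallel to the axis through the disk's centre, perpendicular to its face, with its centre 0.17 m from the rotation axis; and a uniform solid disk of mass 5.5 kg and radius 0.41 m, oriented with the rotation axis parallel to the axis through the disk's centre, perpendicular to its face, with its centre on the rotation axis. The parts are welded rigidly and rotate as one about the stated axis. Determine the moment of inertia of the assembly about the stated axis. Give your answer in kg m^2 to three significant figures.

Solid disk: I_cm = (1/2)MR² = (1/2)(2.3)(0.27)² = 0.083835 kg m^2; centre at d = 0.17 m, so I = I_cm + Md² gives I = 0.083835 + (2.3)(0.17)² = 0.15031 kg m^2.
Solid disk: I_cm = (1/2)MR² = (1/2)(5.5)(0.41)² = 0.46227 kg m^2; axis through the centre, so I = 0.46227 kg m^2.
Total I = 0.15031 + 0.46227 = 0.61258 kg m^2.

0.613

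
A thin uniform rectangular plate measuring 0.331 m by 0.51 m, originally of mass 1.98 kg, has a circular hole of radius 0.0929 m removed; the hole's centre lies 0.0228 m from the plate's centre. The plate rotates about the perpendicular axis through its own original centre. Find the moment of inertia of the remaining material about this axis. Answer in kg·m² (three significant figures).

Unpierced body about its centre: I₀ = (1/12)M(a²+b²) = (1/12)(1.98)[(0.331)² + (0.51)²] = 0.060994 kg·m².
The removed disk has mass m = M·πr²/(ab) = (1.98)·π(0.0929)²/(0.331·0.51) = 0.31802 kg (same uniform areal density).
Its moment of inertia about the rotation axis (parallel-axis theorem): I_hole = (1/2)mr² + md² = (1/2)(0.31802)(0.0929)² + (0.31802)(0.0228)² = 0.0015376 kg·m².
Treating the hole as negative mass, I = I₀ − I_hole = 0.060994 − 0.0015376 = 0.059456 kg·m².

0.0595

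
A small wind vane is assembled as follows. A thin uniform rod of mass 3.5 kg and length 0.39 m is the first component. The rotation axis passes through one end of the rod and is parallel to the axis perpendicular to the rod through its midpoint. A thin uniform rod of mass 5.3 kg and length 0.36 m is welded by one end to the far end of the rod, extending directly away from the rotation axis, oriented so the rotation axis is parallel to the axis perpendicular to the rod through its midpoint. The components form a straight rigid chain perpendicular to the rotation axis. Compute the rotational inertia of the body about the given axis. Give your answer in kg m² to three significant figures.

Thin rod: I_cm = (1/12)ML² = (1/12)(3.5)(0.39)² = 0.044362 kg m²; centre at d = 0.195 m, so the parallel axis theorem gives I = 0.044362 + (3.5)(0.195)² = 0.17745 kg m².
Thin rod: I_cm = (1/12)ML² = (1/12)(5.3)(0.36)² = 0.05724 kg m²; centre at d = 0.195 + 0.195 + 0.18 = 0.57 m, so the parallel axis theorem gives I = 0.05724 + (5.3)(0.57)² = 1.7792 kg m².
Total I = 0.17745 + 1.7792 = 1.9567 kg m².

1.96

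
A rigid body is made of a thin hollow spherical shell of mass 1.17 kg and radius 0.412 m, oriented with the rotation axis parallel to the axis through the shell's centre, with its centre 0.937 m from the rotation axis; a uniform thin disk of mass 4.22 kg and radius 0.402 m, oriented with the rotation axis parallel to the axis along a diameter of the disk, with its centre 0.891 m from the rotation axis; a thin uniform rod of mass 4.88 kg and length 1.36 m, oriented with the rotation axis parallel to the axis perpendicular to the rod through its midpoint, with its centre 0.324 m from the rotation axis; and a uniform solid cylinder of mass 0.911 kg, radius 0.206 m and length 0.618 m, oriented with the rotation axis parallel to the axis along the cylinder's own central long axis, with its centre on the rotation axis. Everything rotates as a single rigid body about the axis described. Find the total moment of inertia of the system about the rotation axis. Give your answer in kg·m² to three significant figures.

5.96

Spherical shell: I_cm = (2/3)MR² = (2/3)(1.17)(0.412)² = 0.1324 kg·m²; centre at d = 0.937 m, so the parallel axis theorem gives I = 0.1324 + (1.17)(0.937)² = 1.1596 kg·m².
Thin disk: I_cm = (1/4)MR² = (1/4)(4.22)(0.402)² = 0.17049 kg·m²; centre at d = 0.891 m, so the parallel axis theorem gives I = 0.17049 + (4.22)(0.891)² = 3.5207 kg·m².
Thin rod: I_cm = (1/12)ML² = (1/12)(4.88)(1.36)² = 0.75217 kg·m²; centre at d = 0.324 m, so the parallel axis theorem gives I = 0.75217 + (4.88)(0.324)² = 1.2645 kg·m².
Solid cylinder: I_cm = (1/2)MR² = (1/2)(0.911)(0.206)² = 0.01933 kg·m²; axis through the centre, so I = 0.01933 kg·m².
Total I = 1.1596 + 3.5207 + 1.2645 + 0.01933 = 5.9641 kg·m².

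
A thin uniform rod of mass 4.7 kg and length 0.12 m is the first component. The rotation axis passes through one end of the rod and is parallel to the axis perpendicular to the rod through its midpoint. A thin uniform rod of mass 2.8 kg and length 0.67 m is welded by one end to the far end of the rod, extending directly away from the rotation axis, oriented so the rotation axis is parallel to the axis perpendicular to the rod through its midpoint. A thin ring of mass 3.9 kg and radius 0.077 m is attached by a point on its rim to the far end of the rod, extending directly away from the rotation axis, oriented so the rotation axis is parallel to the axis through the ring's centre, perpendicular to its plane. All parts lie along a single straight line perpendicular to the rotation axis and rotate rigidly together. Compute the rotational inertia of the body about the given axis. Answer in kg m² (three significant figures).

Thin rod: I_cm = (1/12)ML² = (1/12)(4.7)(0.12)² = 0.00564 kg m²; centre at d = 0.06 m, so the parallel axis theorem gives I = 0.00564 + (4.7)(0.06)² = 0.02256 kg m².
Thin rod: I_cm = (1/12)ML² = (1/12)(2.8)(0.67)² = 0.10474 kg m²; centre at d = 0.06 + 0.06 + 0.335 = 0.455 m, so the parallel axis theorem gives I = 0.10474 + (2.8)(0.455)² = 0.68441 kg m².
Thin ring: I_cm = MR² = (3.9)(0.077)² = 0.023123 kg m²; centre at d = 0.06 + 0.06 + 0.335 + 0.335 + 0.077 = 0.867 m, so the parallel axis theorem gives I = 0.023123 + (3.9)(0.867)² = 2.9547 kg m².
Total I = 0.02256 + 0.68441 + 2.9547 = 3.6617 kg m².

3.66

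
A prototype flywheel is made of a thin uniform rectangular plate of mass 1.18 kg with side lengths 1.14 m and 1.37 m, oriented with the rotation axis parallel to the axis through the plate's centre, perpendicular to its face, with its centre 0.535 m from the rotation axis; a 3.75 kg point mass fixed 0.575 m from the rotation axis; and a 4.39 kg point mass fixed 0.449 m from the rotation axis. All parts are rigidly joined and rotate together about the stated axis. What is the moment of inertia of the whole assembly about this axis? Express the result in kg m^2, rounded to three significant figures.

2.77

Rectangular plate: I_cm = (1/12)M(a²+b²) = (1/12)(1.18)[(1.14)² + (1.37)²] = 0.31236 kg m^2; centre at d = 0.535 m, so I = I_cm + Md² gives I = 0.31236 + (1.18)(0.535)² = 0.6501 kg m^2.
Point mass: I_cm = 0; centre at d = 0.575 m, so I = I_cm + Md² gives I = 0 + (3.75)(0.575)² = 1.2398 kg m^2.
Point mass: I_cm = 0; centre at d = 0.449 m, so I = I_cm + Md² gives I = 0 + (4.39)(0.449)² = 0.88503 kg m^2.
Total I = 0.6501 + 1.2398 + 0.88503 = 2.775 kg m^2.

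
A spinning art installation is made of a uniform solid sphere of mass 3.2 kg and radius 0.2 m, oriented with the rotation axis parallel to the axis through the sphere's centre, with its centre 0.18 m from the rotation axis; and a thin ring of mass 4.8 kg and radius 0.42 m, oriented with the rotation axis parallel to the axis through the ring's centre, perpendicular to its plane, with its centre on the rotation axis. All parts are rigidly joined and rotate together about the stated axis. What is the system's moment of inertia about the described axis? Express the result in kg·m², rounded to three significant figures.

Solid sphere: I_cm = (2/5)MR² = (2/5)(3.2)(0.2)² = 0.0512 kg·m²; centre at d = 0.18 m, so the parallel axis theorem gives I = 0.0512 + (3.2)(0.18)² = 0.15488 kg·m².
Thin ring: I_cm = MR² = (4.8)(0.42)² = 0.84672 kg·m²; axis through the centre, so I = 0.84672 kg·m².
Total I = 0.15488 + 0.84672 = 1.0016 kg·m².

1.00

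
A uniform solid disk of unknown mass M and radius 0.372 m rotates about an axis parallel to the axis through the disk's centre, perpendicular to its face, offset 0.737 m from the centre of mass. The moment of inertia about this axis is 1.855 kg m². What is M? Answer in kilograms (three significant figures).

I = I_cm + Md² = (1/2)MR² + Md² = M·[0.5·(0.372)² + (0.737)²] = M·0.61236.
So M = 1.855 / 0.61236 = 3.0293 kg.

3.03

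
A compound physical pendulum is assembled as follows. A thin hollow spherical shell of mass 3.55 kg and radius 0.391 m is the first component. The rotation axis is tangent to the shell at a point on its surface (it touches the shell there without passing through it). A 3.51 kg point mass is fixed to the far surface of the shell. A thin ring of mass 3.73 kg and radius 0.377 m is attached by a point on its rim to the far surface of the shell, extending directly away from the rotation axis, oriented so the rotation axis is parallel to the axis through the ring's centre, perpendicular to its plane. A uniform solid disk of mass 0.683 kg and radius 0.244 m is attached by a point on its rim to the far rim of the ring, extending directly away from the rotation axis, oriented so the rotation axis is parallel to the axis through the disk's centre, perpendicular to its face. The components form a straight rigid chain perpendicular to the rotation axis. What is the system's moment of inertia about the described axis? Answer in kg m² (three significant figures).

Spherical shell: I_cm = (2/3)MR² = (2/3)(3.55)(0.391)² = 0.36182 kg m²; centre at d = 0.391 m, so the parallel axis theorem gives I = 0.36182 + (3.55)(0.391)² = 0.90455 kg m².
Point mass: I_cm = 0; centre at d = 0.391 + 0.391 = 0.782 m, so the parallel axis theorem gives I = 0 + (3.51)(0.782)² = 2.1464 kg m².
Thin ring: I_cm = MR² = (3.73)(0.377)² = 0.53014 kg m²; centre at d = 0.391 + 0.391 + 0.377 = 1.159 m, so the parallel axis theorem gives I = 0.53014 + (3.73)(1.159)² = 5.5406 kg m².
Solid disk: I_cm = (1/2)MR² = (1/2)(0.683)(0.244)² = 0.020332 kg m²; centre at d = 0.391 + 0.391 + 0.377 + 0.377 + 0.244 = 1.78 m, so the parallel axis theorem gives I = 0.020332 + (0.683)(1.78)² = 2.1843 kg m².
Total I = 0.90455 + 2.1464 + 5.5406 + 2.1843 = 10.776 kg m².

10.8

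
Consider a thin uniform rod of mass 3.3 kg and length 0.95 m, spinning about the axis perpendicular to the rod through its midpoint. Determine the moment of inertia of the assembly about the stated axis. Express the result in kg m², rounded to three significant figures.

0.248

I_cm = (1/12)ML² = (1/12)(3.3)(0.95)² = 0.24819 kg m²; axis through the centre, so I = 0.24819 kg m².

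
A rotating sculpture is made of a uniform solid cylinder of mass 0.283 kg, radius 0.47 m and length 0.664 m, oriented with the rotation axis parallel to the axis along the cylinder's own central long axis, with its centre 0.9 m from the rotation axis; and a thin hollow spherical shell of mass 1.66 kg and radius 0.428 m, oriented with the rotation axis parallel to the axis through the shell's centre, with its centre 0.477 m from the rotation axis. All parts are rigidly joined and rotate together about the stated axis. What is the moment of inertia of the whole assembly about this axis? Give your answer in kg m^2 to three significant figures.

Solid cylinder: I_cm = (1/2)MR² = (1/2)(0.283)(0.47)² = 0.031257 kg m^2; centre at d = 0.9 m, so I = I_cm + Md² gives I = 0.031257 + (0.283)(0.9)² = 0.26049 kg m^2.
Spherical shell: I_cm = (2/3)MR² = (2/3)(1.66)(0.428)² = 0.20272 kg m^2; centre at d = 0.477 m, so I = I_cm + Md² gives I = 0.20272 + (1.66)(0.477)² = 0.58042 kg m^2.
Total I = 0.26049 + 0.58042 = 0.84091 kg m^2.

0.841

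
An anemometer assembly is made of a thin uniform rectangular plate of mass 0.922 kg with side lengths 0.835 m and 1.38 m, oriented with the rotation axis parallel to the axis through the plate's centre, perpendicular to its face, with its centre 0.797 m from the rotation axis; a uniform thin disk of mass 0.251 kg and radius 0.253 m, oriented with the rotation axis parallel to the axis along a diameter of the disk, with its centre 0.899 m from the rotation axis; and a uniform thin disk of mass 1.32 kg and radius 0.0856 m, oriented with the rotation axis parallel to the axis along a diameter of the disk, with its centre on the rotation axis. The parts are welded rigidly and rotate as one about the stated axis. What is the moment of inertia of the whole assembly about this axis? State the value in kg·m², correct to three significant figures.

0.995

Rectangular plate: I_cm = (1/12)M(a²+b²) = (1/12)(0.922)[(0.835)² + (1.38)²] = 0.19989 kg·m²; centre at d = 0.797 m, so I = I_cm + Md² gives I = 0.19989 + (0.922)(0.797)² = 0.78555 kg·m².
Thin disk: I_cm = (1/4)MR² = (1/4)(0.251)(0.253)² = 0.0040166 kg·m²; centre at d = 0.899 m, so I = I_cm + Md² gives I = 0.0040166 + (0.251)(0.899)² = 0.20688 kg·m².
Thin disk: I_cm = (1/4)MR² = (1/4)(1.32)(0.0856)² = 0.002418 kg·m²; axis through the centre, so I = 0.002418 kg·m².
Total I = 0.78555 + 0.20688 + 0.002418 = 0.99485 kg·m².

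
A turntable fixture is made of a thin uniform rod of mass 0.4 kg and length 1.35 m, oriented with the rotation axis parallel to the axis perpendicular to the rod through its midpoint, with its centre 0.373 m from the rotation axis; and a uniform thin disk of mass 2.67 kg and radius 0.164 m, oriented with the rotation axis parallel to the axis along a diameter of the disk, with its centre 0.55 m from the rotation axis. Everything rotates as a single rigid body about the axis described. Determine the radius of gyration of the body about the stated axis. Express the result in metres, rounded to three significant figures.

0.554

Thin rod: I_cm = (1/12)ML² = (1/12)(0.4)(1.35)² = 0.06075 kg m²; centre at d = 0.373 m, so I = I_cm + Md² gives I = 0.06075 + (0.4)(0.373)² = 0.1164 kg m².
Thin disk: I_cm = (1/4)MR² = (1/4)(2.67)(0.164)² = 0.017953 kg m²; centre at d = 0.55 m, so I = I_cm + Md² gives I = 0.017953 + (2.67)(0.55)² = 0.82563 kg m².
Total I = 0.94203 kg m²; total mass M = 3.07 kg.
k = √(I/M) = √(0.94203/3.07) = 0.55394 m.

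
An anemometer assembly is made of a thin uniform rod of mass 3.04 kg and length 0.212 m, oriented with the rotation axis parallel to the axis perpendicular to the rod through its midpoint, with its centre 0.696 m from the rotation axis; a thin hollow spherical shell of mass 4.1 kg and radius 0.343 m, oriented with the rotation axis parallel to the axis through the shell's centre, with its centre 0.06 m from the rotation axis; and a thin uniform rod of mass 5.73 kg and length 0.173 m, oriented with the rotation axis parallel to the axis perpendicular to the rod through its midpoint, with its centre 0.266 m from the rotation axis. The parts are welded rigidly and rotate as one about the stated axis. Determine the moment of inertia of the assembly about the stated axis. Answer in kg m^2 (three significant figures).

2.24

Thin rod: I_cm = (1/12)ML² = (1/12)(3.04)(0.212)² = 0.011386 kg m^2; centre at d = 0.696 m, so the parallel axis theorem gives I = 0.011386 + (3.04)(0.696)² = 1.484 kg m^2.
Spherical shell: I_cm = (2/3)MR² = (2/3)(4.1)(0.343)² = 0.32157 kg m^2; centre at d = 0.06 m, so the parallel axis theorem gives I = 0.32157 + (4.1)(0.06)² = 0.33633 kg m^2.
Thin rod: I_cm = (1/12)ML² = (1/12)(5.73)(0.173)² = 0.014291 kg m^2; centre at d = 0.266 m, so the parallel axis theorem gives I = 0.014291 + (5.73)(0.266)² = 0.41972 kg m^2.
Total I = 1.484 + 0.33633 + 0.41972 = 2.2401 kg m^2.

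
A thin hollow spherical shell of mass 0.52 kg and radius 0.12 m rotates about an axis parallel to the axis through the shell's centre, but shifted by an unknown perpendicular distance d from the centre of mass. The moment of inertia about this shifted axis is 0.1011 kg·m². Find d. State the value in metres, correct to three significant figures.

0.430

About the centre-of-mass axis, I_cm = (2/3)MR² = (2/3)(0.52)(0.12)² = 0.004992 kg·m².
Parallel axis theorem: I = I_cm + Md², so Md² = 0.1011 − 0.004992 = 0.096108 kg·m².
d = √(0.096108 / 0.52) = 0.42991 m.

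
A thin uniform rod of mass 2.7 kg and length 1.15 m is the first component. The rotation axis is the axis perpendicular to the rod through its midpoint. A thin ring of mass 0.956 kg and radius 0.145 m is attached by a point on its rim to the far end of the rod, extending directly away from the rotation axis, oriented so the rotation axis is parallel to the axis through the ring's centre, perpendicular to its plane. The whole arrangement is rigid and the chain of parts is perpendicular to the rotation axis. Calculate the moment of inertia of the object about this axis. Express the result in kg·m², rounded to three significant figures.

0.813

Thin rod: I_cm = (1/12)ML² = (1/12)(2.7)(1.15)² = 0.29756 kg·m²; axis through the centre, so I = 0.29756 kg·m².
Thin ring: I_cm = MR² = (0.956)(0.145)² = 0.0201 kg·m²; centre at d = 0.575 + 0.145 = 0.72 m, so I = I_cm + Md² gives I = 0.0201 + (0.956)(0.72)² = 0.51569 kg·m².
Total I = 0.29756 + 0.51569 = 0.81325 kg·m².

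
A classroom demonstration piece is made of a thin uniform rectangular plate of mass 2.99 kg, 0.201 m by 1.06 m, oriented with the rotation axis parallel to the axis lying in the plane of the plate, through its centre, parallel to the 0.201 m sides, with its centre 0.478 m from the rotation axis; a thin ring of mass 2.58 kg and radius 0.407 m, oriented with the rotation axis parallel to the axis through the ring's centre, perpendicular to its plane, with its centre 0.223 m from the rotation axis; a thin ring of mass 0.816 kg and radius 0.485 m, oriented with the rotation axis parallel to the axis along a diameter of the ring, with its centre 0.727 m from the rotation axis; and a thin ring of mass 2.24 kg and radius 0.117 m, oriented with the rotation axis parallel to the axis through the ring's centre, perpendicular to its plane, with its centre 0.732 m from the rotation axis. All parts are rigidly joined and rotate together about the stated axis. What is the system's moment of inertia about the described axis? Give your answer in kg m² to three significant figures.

Rectangular plate: I_cm = (1/12)Mb² = (1/12)(2.99)(1.06)² = 0.27996 kg m²; centre at d = 0.478 m, so I = I_cm + Md² gives I = 0.27996 + (2.99)(0.478)² = 0.96313 kg m².
Thin ring: I_cm = MR² = (2.58)(0.407)² = 0.42737 kg m²; centre at d = 0.223 m, so I = I_cm + Md² gives I = 0.42737 + (2.58)(0.223)² = 0.55568 kg m².
Thin ring: I_cm = (1/2)MR² = (1/2)(0.816)(0.485)² = 0.095972 kg m²; centre at d = 0.727 m, so I = I_cm + Md² gives I = 0.095972 + (0.816)(0.727)² = 0.52725 kg m².
Thin ring: I_cm = MR² = (2.24)(0.117)² = 0.030663 kg m²; centre at d = 0.732 m, so I = I_cm + Md² gives I = 0.030663 + (2.24)(0.732)² = 1.2309 kg m².
Total I = 0.96313 + 0.55568 + 0.52725 + 1.2309 = 3.277 kg m².

3.28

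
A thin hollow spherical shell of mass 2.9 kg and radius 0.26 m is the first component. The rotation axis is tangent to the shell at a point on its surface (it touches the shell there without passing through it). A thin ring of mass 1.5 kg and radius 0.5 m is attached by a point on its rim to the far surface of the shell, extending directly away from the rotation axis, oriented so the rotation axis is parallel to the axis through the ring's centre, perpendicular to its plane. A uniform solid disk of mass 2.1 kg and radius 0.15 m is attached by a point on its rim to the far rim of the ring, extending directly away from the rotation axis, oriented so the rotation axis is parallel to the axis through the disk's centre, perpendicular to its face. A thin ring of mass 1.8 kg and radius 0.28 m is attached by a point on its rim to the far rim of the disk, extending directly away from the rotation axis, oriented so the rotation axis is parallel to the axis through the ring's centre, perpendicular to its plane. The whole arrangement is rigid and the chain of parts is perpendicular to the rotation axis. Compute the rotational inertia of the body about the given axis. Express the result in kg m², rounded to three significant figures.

16.2

Spherical shell: I_cm = (2/3)MR² = (2/3)(2.9)(0.26)² = 0.13069 kg m²; centre at d = 0.26 m, so the parallel axis theorem gives I = 0.13069 + (2.9)(0.26)² = 0.32673 kg m².
Thin ring: I_cm = MR² = (1.5)(0.5)² = 0.375 kg m²; centre at d = 0.26 + 0.26 + 0.5 = 1.02 m, so the parallel axis theorem gives I = 0.375 + (1.5)(1.02)² = 1.9356 kg m².
Solid disk: I_cm = (1/2)MR² = (1/2)(2.1)(0.15)² = 0.023625 kg m²; centre at d = 0.26 + 0.26 + 0.5 + 0.5 + 0.15 = 1.67 m, so the parallel axis theorem gives I = 0.023625 + (2.1)(1.67)² = 5.8803 kg m².
Thin ring: I_cm = MR² = (1.8)(0.28)² = 0.14112 kg m²; centre at d = 0.26 + 0.26 + 0.5 + 0.5 + 0.15 + 0.15 + 0.28 = 2.1 m, so the parallel axis theorem gives I = 0.14112 + (1.8)(2.1)² = 8.0791 kg m².
Total I = 0.32673 + 1.9356 + 5.8803 + 8.0791 = 16.222 kg m².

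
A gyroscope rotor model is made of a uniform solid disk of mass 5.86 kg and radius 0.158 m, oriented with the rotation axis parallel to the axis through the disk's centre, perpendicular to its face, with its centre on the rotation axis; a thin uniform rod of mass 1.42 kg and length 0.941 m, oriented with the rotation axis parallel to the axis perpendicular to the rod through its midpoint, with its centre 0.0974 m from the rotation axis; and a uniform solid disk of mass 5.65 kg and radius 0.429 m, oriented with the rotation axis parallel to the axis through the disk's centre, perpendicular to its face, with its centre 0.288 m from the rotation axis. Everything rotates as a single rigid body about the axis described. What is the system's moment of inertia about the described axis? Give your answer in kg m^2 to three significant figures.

1.18

Solid disk: I_cm = (1/2)MR² = (1/2)(5.86)(0.158)² = 0.073145 kg m^2; axis through the centre, so I = 0.073145 kg m^2.
Thin rod: I_cm = (1/12)ML² = (1/12)(1.42)(0.941)² = 0.10478 kg m^2; centre at d = 0.0974 m, so I = I_cm + Md² gives I = 0.10478 + (1.42)(0.0974)² = 0.11825 kg m^2.
Solid disk: I_cm = (1/2)MR² = (1/2)(5.65)(0.429)² = 0.51992 kg m^2; centre at d = 0.288 m, so I = I_cm + Md² gives I = 0.51992 + (5.65)(0.288)² = 0.98855 kg m^2.
Total I = 0.073145 + 0.11825 + 0.98855 = 1.1799 kg m^2.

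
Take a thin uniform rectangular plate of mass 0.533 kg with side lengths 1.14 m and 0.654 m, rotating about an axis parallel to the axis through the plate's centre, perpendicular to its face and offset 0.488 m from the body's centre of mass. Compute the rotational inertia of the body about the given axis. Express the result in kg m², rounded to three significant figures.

0.204

I_cm = (1/12)M(a²+b²) = (1/12)(0.533)[(1.14)² + (0.654)²] = 0.076722 kg m²; centre at d = 0.488 m, so I = I_cm + Md² gives I = 0.076722 + (0.533)(0.488)² = 0.20365 kg m².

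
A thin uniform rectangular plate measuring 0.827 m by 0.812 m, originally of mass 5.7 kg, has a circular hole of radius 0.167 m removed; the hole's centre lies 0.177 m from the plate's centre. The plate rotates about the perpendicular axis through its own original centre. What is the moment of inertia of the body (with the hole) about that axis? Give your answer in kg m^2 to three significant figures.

0.604

Unpierced body about its centre: I₀ = (1/12)M(a²+b²) = (1/12)(5.7)[(0.827)² + (0.812)²] = 0.63805 kg m^2.
The removed disk has mass m = M·πr²/(ab) = (5.7)·π(0.167)²/(0.827·0.812) = 0.7437 kg (same uniform areal density).
Its moment of inertia about the rotation axis (parallel-axis theorem): I_hole = (1/2)mr² + md² = (1/2)(0.7437)(0.167)² + (0.7437)(0.177)² = 0.03367 kg m^2.
Treating the hole as negative mass, I = I₀ − I_hole = 0.63805 − 0.03367 = 0.60438 kg m^2.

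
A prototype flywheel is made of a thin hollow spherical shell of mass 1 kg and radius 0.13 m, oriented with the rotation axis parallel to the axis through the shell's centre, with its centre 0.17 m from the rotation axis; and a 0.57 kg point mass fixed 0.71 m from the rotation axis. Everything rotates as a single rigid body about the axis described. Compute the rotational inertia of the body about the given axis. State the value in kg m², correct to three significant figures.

0.328

Spherical shell: I_cm = (2/3)MR² = (2/3)(1)(0.13)² = 0.011267 kg m²; centre at d = 0.17 m, so I = I_cm + Md² gives I = 0.011267 + (1)(0.17)² = 0.040167 kg m².
Point mass: I_cm = 0; centre at d = 0.71 m, so I = I_cm + Md² gives I = 0 + (0.57)(0.71)² = 0.28734 kg m².
Total I = 0.040167 + 0.28734 = 0.3275 kg m².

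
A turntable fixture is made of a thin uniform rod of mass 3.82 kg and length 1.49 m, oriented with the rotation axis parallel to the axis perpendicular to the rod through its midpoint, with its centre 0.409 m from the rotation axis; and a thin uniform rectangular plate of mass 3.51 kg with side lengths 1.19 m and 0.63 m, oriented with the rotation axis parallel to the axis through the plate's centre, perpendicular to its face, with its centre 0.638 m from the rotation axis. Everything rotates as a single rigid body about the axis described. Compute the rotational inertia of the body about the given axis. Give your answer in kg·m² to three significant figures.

3.30

Thin rod: I_cm = (1/12)ML² = (1/12)(3.82)(1.49)² = 0.70673 kg·m²; centre at d = 0.409 m, so I = I_cm + Md² gives I = 0.70673 + (3.82)(0.409)² = 1.3457 kg·m².
Rectangular plate: I_cm = (1/12)M(a²+b²) = (1/12)(3.51)[(1.19)² + (0.63)²] = 0.5303 kg·m²; centre at d = 0.638 m, so I = I_cm + Md² gives I = 0.5303 + (3.51)(0.638)² = 1.959 kg·m².
Total I = 1.3457 + 1.959 = 3.3048 kg·m².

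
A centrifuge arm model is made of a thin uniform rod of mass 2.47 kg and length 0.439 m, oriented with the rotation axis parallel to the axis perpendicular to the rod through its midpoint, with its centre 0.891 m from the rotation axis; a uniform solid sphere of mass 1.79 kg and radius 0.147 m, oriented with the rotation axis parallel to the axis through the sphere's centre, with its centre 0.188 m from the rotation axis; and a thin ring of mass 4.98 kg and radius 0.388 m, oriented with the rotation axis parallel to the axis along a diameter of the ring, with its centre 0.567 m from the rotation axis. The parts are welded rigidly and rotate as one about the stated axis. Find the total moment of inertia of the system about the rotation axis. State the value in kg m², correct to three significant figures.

4.06

Thin rod: I_cm = (1/12)ML² = (1/12)(2.47)(0.439)² = 0.039668 kg m²; centre at d = 0.891 m, so the parallel axis theorem gives I = 0.039668 + (2.47)(0.891)² = 2.0006 kg m².
Solid sphere: I_cm = (2/5)MR² = (2/5)(1.79)(0.147)² = 0.015472 kg m²; centre at d = 0.188 m, so the parallel axis theorem gives I = 0.015472 + (1.79)(0.188)² = 0.078738 kg m².
Thin ring: I_cm = (1/2)MR² = (1/2)(4.98)(0.388)² = 0.37485 kg m²; centre at d = 0.567 m, so the parallel axis theorem gives I = 0.37485 + (4.98)(0.567)² = 1.9759 kg m².
Total I = 2.0006 + 0.078738 + 1.9759 = 4.0552 kg m².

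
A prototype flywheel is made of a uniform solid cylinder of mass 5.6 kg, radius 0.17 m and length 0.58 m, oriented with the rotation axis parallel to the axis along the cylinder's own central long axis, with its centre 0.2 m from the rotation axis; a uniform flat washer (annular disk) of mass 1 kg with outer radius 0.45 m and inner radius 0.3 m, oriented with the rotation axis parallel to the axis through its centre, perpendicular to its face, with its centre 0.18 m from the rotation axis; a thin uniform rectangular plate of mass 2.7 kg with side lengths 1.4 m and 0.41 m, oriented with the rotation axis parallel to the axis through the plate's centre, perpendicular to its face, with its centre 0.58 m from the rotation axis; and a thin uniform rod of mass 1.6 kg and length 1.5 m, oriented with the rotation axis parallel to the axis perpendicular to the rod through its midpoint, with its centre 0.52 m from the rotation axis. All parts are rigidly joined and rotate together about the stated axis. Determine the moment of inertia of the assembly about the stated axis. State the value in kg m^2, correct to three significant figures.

Solid cylinder: I_cm = (1/2)MR² = (1/2)(5.6)(0.17)² = 0.08092 kg m^2; centre at d = 0.2 m, so the parallel axis theorem gives I = 0.08092 + (5.6)(0.2)² = 0.30492 kg m^2.
Annular disk: I_cm = (1/2)M(R²+r²) = (1/2)(1)[(0.45)² + (0.3)²] = 0.14625 kg m^2; centre at d = 0.18 m, so the parallel axis theorem gives I = 0.14625 + (1)(0.18)² = 0.17865 kg m^2.
Rectangular plate: I_cm = (1/12)M(a²+b²) = (1/12)(2.7)[(1.4)² + (0.41)²] = 0.47882 kg m^2; centre at d = 0.58 m, so the parallel axis theorem gives I = 0.47882 + (2.7)(0.58)² = 1.3871 kg m^2.
Thin rod: I_cm = (1/12)ML² = (1/12)(1.6)(1.5)² = 0.3 kg m^2; centre at d = 0.52 m, so the parallel axis theorem gives I = 0.3 + (1.6)(0.52)² = 0.73264 kg m^2.
Total I = 0.30492 + 0.17865 + 1.3871 + 0.73264 = 2.6033 kg m^2.

2.60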